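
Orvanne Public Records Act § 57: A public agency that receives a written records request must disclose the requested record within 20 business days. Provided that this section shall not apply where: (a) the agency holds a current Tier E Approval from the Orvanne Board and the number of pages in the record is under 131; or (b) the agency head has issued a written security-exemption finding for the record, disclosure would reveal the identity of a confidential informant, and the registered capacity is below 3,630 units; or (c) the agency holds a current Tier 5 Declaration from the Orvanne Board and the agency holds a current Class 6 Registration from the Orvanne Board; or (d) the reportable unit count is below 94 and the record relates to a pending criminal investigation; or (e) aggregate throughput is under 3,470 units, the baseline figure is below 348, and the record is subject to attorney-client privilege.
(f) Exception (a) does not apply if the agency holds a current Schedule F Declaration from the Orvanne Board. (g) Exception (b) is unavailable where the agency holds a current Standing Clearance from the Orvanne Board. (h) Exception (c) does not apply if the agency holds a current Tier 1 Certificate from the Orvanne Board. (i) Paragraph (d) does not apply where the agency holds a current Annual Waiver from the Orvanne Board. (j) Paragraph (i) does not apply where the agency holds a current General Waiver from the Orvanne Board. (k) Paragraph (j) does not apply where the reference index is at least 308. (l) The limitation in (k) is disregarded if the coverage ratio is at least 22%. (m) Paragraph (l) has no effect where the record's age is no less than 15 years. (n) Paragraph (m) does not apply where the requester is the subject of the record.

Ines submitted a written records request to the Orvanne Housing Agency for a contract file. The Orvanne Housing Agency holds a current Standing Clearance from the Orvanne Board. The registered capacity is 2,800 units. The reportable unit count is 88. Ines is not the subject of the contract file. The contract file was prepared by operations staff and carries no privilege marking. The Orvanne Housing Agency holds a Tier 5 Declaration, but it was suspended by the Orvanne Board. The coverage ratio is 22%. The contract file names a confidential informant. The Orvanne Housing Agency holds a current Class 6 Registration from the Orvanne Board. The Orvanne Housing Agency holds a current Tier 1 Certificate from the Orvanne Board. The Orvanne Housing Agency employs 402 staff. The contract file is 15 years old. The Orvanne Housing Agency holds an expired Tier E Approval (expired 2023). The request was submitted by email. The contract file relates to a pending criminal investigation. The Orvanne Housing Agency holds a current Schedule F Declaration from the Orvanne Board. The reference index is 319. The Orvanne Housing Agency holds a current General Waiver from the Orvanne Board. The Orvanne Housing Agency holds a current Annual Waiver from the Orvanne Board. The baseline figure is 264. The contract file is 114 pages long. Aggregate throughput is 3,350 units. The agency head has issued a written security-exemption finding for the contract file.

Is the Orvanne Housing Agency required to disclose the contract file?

Yes — the Orvanne Housing Agency must disclose the contract file.

Exception (a) fails — there is no Tier E Approval in force.
Exception (b) is satisfied on its face — a written security-exemption finding has been issued; the contract file names a confidential informant; the registered capacity is 2,800 units, below the 3,630 units limit. But applying paragraph (g): (g) is engaged — a current Standing Clearance is held. (b) is therefore removed.
Exception (c) fails — there is no Tier 5 Declaration in force.
All of (d)'s requirements are met (the reportable unit count is 88, below the 94 limit; the contract file relates to a pending investigation). But: (i) operates — a current Annual Waiver is held. (j) applies (a current General Waiver is held), but is itself disapplied by (k): (k) operates against (j): the reference index is 319, meeting the 308 threshold. (l) would limit (k) — the coverage ratio is 22%, meeting the 22% threshold — but (m) sets (l) aside: (m) operates against (l): the record's age is 15 years, meeting the 15 years threshold. (n) does not operate here (Ines is not the subject of the contract file), so (m) stands. (d) is therefore removed.
Exception (e) fails — the contract file carries no privilege marking.
No exception applies. The general rule governs.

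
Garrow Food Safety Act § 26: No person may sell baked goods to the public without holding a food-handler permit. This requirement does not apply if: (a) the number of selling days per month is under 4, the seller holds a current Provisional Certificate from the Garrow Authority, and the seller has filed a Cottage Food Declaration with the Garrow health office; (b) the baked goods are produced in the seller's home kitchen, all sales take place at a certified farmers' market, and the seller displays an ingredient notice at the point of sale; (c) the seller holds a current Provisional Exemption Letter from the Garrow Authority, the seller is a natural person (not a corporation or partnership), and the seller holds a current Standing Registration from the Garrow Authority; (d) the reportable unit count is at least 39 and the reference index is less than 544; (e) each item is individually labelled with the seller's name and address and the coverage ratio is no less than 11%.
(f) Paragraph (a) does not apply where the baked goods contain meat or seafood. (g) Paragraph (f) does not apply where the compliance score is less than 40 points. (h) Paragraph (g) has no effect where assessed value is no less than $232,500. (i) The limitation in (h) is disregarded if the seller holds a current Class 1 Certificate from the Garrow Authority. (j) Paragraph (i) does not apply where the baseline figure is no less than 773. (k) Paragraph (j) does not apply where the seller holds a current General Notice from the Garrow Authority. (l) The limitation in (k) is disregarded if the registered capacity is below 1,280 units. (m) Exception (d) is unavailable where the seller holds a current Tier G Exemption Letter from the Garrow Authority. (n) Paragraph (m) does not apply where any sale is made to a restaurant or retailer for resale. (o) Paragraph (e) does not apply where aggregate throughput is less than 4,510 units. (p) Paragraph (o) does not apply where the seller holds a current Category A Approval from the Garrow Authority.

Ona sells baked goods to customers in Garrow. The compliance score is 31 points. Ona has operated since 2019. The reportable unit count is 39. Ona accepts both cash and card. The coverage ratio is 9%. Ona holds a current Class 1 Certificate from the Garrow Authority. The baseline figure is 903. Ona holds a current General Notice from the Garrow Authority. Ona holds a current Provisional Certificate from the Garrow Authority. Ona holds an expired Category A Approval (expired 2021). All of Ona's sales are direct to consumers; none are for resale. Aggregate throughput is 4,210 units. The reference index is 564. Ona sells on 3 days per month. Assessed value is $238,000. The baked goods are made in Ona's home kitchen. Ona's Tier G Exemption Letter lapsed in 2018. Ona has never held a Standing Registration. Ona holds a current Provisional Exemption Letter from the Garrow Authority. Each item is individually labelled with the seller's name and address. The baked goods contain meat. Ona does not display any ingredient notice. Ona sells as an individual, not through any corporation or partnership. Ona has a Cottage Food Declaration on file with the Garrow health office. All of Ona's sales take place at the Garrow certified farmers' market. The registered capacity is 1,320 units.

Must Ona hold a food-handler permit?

Exception (a)'s conditions are all satisfied: the number of selling days per month is 3, under the 4 limit; a current Provisional Certificate is held; a Cottage Food Declaration is on file. As to paragraphs (f)–(l): (f) would limit (a) — the baked goods contain meat — but (g) sets (f) aside: (g) is triggered — the compliance score is 31 points, less than the 40 points limit. (h) would limit (g) — assessed value is $238,000, meeting the $232,500 threshold — but (i) sets (h) aside: (i) is engaged — a current Class 1 Certificate is held. (j) would limit (i) — the baseline figure is 903, meeting the 773 threshold — but (k) sets (j) aside: (k) operates against (j): a current General Notice is held. (l) does not operate here (the registered capacity is 1,320 units, not below 1,280 units), so (k) stands. Exception (a) stands.
Exception (b) fails — no ingredient notice is displayed.
Exception (c) does not apply: there is no Standing Registration in force.
Exception (d) fails — the reference index is 564, not less than 544.
Exception (e) fails — the coverage ratio is 9%, short of 11%.

No — exception (a) applies; Ona is not required to hold a food-handler permit.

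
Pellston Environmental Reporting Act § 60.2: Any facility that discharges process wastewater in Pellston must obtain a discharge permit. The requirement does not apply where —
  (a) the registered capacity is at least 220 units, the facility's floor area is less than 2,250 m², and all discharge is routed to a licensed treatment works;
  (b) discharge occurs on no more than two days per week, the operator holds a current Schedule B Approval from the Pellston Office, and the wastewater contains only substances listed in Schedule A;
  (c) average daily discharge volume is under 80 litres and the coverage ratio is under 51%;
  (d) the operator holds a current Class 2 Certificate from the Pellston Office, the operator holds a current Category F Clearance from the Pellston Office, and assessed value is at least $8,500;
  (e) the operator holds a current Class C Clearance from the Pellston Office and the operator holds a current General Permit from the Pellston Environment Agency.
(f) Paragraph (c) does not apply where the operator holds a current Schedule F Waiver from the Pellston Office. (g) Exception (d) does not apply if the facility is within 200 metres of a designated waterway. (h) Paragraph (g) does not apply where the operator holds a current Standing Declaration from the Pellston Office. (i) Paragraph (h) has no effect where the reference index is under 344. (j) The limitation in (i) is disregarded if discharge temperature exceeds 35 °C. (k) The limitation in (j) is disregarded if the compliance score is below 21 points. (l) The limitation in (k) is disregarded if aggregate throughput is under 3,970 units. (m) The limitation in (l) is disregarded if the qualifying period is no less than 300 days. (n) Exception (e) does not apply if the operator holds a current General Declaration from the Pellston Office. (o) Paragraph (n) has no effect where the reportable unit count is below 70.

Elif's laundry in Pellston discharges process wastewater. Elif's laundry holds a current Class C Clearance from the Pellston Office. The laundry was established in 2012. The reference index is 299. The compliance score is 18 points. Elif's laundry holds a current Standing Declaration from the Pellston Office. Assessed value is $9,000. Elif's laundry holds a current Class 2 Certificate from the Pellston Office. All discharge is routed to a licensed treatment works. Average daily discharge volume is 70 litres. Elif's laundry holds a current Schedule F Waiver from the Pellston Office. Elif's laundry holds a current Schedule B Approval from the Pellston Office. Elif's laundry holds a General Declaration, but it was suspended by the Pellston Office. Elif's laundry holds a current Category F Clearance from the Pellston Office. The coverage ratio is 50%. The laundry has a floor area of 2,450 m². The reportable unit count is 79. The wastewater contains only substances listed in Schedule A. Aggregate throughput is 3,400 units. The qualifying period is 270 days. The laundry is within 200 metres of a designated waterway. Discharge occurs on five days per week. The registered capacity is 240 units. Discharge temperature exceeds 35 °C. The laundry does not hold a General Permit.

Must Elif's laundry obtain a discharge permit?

No — exception (d) applies; Elif's laundry is not required to obtain a discharge permit.

Exception (a) requires that the facility's floor area is less than 2,250 m²; but the facility's floor area is 2,450 m², not less than 2,250 m², so (a) is unavailable.
Exception (b) does not apply: discharge occurs on five days per week.
Exception (c) is satisfied on its face — average daily discharge volume is 70 litres, under the 80 litres limit; the coverage ratio is 50%, under the 51% limit. However, paragraph (f) must be considered: (f) is engaged — a current Schedule F Waiver is held. So (c) is unavailable.
All of (d)'s requirements are met (a current Class 2 Certificate is held; a current Category F Clearance is held; assessed value is $9,000, meeting the $8,500 threshold). As to paragraphs (g)–(m): (g) is engaged (the laundry is within 200 m of a designated waterway), but is itself disapplied by (h): (h) operates against (g): a current Standing Declaration is held. (i) would limit (h) — the reference index is 299, under the 344 limit — but (j) sets (i) aside: (j) operates against (i): discharge temperature exceeds 35 °C. (k) is triggered (the compliance score is 18 points, below the 21 points limit), but is itself disapplied by (l): (l) operates — aggregate throughput is 3,400 units, under the 3,970 units limit. (m), which would lift (l), is not triggered — the qualifying period is 270 days, short of 300 days. (d) remains available.
Exception (e) fails — no General Permit is held.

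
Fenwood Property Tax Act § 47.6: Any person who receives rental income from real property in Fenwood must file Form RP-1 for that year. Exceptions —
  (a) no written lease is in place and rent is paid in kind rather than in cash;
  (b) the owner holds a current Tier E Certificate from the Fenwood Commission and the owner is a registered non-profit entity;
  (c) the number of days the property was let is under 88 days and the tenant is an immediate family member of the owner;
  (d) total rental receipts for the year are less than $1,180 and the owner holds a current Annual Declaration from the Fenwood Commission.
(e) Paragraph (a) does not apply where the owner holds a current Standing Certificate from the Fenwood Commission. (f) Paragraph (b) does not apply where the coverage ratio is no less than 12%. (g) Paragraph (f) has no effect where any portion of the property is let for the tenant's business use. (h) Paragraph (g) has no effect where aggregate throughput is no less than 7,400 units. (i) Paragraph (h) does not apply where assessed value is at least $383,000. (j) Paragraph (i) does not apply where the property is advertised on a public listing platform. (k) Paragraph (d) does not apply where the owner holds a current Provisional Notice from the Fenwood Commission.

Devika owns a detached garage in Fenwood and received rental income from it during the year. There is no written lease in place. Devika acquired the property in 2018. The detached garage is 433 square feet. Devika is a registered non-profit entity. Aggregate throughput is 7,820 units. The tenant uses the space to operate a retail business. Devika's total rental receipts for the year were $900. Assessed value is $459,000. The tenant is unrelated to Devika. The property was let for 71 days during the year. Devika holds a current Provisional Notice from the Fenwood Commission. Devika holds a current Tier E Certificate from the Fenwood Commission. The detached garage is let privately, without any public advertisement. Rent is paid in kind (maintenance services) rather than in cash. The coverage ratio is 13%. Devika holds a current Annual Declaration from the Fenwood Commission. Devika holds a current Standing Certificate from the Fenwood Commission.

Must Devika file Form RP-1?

No — exception (b) applies; Devika is not required to file Form RP-1.

Exception (a)'s conditions are all satisfied: there is no written lease; rent is paid in kind. But applying paragraph (e): (e) operates against (a): a current Standing Certificate is held. So (a) is unavailable.
Exception (b): a current Tier E Certificate is held; Devika is a registered non-profit — every condition holds. As to paragraphs (f)–(j): (f) applies (the coverage ratio is 13%, meeting the 12% threshold), but is overridden by (g): (g) operates against (f): the space is let for business use. (h) is triggered (aggregate throughput is 7,820 units, meeting the 7,400 units threshold), but yields to (i): (i) operates against (h): assessed value is $459,000, meeting the $383,000 threshold. (j), which would lift (i), is not triggered — the property is let privately without advertisement. So (b) applies.
Exception (c) fails — the tenant is unrelated to the owner.
Exception (d): total rental receipts for the year are $900, less than the $1,180 limit; a current Annual Declaration is held — every condition holds. But: (k) operates against (d): a current Provisional Notice is held. (d) is therefore removed.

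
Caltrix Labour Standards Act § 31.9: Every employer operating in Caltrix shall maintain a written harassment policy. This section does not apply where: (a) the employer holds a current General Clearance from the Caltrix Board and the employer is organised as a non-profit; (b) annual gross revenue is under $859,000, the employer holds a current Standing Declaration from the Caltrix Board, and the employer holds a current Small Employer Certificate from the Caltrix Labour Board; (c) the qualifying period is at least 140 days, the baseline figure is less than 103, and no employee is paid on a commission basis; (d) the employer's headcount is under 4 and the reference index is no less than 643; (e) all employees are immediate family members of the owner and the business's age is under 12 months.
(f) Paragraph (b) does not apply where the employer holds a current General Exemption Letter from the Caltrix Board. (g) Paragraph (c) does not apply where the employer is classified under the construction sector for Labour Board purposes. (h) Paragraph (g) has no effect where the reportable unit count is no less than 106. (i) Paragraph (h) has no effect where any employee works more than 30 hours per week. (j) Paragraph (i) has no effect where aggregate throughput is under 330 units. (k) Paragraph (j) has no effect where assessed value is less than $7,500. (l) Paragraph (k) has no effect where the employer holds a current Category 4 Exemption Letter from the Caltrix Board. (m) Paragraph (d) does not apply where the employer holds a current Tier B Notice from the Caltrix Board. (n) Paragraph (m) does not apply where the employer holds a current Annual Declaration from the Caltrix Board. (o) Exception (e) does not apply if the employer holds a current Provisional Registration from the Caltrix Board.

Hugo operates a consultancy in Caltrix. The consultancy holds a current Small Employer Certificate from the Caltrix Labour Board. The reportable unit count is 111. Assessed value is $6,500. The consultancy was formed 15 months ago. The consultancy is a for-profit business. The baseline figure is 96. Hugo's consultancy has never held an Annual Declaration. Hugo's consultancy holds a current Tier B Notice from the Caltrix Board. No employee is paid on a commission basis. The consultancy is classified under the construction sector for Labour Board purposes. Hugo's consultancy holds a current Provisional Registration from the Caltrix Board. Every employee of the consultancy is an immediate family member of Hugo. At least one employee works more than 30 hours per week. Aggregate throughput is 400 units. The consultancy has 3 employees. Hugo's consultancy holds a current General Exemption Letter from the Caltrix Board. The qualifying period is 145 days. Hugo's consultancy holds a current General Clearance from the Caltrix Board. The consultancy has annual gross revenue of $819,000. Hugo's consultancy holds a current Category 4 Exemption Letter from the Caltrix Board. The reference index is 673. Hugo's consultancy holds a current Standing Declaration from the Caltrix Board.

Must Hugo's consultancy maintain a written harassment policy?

Yes — Hugo's consultancy must maintain a written harassment policy.

Exception (a) does not apply: the employer is for-profit.
All of (b)'s requirements are met (annual gross revenue is $819,000, under the $859,000 limit; a current Standing Declaration is held; a current Small Employer Certificate is held). However, paragraph (f) must be considered: (f) operates against (b): a current General Exemption Letter is held. (b) is therefore removed.
Exception (c) is satisfied on its face — the qualifying period is 145 days, meeting the 140 days threshold; the baseline figure is 96, less than the 103 limit; no employee is paid on commission. But applying paragraphs (g)–(l): (g) operates against (c): the consultancy is classified under the construction sector. (h) applies (the reportable unit count is 111, meeting the 106 threshold), but yields to (i): (i) operates against (h): at least one employee exceeds 30 hours/week. (j) is inapplicable (aggregate throughput is 400 units, not under 330 units), so (i) stands. So (c) is unavailable.
Exception (d) is satisfied on its face — the employer's headcount is 3, under the 4 limit; the reference index is 673, meeting the 643 threshold. Turning to paragraphs (m)–(n): (m) is engaged — a current Tier B Notice is held. (n) is not engaged (there is no Annual Declaration in force), so (m) stands. Exception (d) does not apply.
Exception (e) requires that the business's age is under 12 months; but the business's age is 15 months, not under 12 months, so (e) is unavailable.
None of the exceptions is available; § 31.9 applies in full.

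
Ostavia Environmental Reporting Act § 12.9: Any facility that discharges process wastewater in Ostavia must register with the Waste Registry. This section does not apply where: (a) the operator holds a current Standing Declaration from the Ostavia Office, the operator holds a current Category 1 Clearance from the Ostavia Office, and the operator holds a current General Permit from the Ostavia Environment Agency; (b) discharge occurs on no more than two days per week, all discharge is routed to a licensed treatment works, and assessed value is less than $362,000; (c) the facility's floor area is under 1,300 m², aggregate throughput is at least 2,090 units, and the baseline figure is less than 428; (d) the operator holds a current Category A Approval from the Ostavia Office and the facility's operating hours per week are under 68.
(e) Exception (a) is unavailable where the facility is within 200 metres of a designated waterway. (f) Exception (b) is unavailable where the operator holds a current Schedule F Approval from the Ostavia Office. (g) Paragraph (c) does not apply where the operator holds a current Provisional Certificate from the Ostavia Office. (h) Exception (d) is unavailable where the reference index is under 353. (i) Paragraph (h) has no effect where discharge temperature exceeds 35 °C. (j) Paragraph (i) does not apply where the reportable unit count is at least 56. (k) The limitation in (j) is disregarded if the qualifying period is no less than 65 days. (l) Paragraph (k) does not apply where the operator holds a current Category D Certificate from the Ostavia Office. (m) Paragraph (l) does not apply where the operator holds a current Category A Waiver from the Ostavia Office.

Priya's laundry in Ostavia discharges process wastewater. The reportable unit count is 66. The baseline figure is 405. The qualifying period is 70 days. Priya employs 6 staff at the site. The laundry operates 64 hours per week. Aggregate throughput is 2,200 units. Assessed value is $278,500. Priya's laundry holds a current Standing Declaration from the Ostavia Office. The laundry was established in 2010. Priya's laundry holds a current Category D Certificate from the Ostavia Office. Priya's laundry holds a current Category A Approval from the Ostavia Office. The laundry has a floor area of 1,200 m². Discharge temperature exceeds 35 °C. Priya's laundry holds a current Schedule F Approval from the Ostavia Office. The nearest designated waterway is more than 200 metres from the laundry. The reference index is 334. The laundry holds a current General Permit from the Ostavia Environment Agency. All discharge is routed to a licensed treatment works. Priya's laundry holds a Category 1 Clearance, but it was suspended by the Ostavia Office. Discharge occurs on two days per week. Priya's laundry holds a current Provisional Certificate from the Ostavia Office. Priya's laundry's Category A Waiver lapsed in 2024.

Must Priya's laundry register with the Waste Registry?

Exception (a) requires that the operator holds a current Category 1 Clearance from the Ostavia Office; but no current Category 1 Clearance is held, so (a) is unavailable.
All of (b)'s requirements are met (discharge occurs on no more than two days per week; discharge is routed to a licensed treatment works; assessed value is $278,500, less than the $362,000 limit). Turning to paragraph (f): (f) is engaged — a current Schedule F Approval is held. So (b) is unavailable.
All of (c)'s requirements are met (the facility's floor area is 1,200 m², under the 1,300 m² limit; aggregate throughput is 2,200 units, meeting the 2,090 units threshold; the baseline figure is 405, less than the 428 limit). But: (g) operates against (c): a current Provisional Certificate is held. So (c) is unavailable.
Exception (d)'s conditions are all satisfied: a current Category A Approval is held; the facility's operating hours per week are 64, under the 68 limit. However, paragraphs (h)–(m) must be considered: (h) is engaged — the reference index is 334, under the 353 limit. (i) would limit (h) — discharge temperature exceeds 35 °C — but (j) sets (i) aside: (j) operates against (i): the reportable unit count is 66, meeting the 56 threshold. (k) is triggered (the qualifying period is 70 days, meeting the 65 days threshold), but is set aside by (l): (l) is engaged — a current Category D Certificate is held. (m), which would lift (l), is not triggered — the Category A Waiver is not current. So (d) is unavailable.
Every exception is unavailable, so the rule governs.

Yes — Priya's laundry must register with the Waste Registry.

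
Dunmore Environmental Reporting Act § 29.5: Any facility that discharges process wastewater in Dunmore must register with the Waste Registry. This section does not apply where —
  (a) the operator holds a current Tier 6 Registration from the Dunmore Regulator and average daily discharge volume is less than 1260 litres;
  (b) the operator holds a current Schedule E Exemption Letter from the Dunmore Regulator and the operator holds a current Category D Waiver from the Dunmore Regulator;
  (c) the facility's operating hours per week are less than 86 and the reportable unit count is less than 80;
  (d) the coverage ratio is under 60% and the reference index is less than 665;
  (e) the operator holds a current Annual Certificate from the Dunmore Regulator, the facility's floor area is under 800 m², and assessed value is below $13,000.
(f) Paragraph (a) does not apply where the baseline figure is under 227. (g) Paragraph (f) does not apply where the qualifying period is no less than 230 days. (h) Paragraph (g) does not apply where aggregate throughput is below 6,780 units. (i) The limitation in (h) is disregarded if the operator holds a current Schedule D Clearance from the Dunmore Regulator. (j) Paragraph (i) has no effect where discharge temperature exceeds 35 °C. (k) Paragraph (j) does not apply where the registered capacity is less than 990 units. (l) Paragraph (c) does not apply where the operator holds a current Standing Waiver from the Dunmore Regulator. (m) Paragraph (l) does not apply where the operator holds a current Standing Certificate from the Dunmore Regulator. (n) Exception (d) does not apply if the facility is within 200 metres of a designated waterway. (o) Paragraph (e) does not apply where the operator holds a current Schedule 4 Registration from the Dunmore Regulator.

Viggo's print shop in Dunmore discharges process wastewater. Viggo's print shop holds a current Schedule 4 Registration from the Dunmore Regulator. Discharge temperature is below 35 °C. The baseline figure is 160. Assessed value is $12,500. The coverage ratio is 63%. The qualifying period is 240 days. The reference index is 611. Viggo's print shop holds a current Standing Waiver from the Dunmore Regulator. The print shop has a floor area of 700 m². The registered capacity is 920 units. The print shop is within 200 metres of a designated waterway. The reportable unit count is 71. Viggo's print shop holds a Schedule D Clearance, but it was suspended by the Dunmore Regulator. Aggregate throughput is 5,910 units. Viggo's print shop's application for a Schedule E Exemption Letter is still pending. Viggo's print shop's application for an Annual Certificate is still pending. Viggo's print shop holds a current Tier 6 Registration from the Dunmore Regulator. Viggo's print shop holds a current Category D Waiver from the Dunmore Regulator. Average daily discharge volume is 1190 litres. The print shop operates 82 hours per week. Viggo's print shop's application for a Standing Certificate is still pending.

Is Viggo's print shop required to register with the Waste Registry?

Exception (a)'s conditions are all satisfied: a current Tier 6 Registration is held; average daily discharge volume is 1190 litres, less than the 1260 litres limit. But applying paragraphs (f)–(k): (f) operates against (a): the baseline figure is 160, under the 227 limit. (g) operates (the qualifying period is 240 days, meeting the 230 days threshold), but yields to (h): (h) operates against (g): aggregate throughput is 5,910 units, below the 6,780 units limit. (i), which would lift (h), is inapplicable — the Schedule D Clearance is not current. (a) is therefore removed.
Exception (b) fails — the Schedule E Exemption Letter is not current.
Exception (c)'s conditions are all satisfied: the facility's operating hours per week are 82, less than the 86 limit; the reportable unit count is 71, less than the 80 limit. But: (l) operates against (c): a current Standing Waiver is held. (m), which would lift (l), is not engaged — the Standing Certificate is not current. Exception (c) does not apply.
Exception (d) requires that the coverage ratio is under 60%; but the coverage ratio is 63%, not under 60%, so (d) is unavailable.
Exception (e) fails — no current Annual Certificate is held.
No exception displaces § 29.5.

Yes — Viggo's print shop must register with the Waste Registry.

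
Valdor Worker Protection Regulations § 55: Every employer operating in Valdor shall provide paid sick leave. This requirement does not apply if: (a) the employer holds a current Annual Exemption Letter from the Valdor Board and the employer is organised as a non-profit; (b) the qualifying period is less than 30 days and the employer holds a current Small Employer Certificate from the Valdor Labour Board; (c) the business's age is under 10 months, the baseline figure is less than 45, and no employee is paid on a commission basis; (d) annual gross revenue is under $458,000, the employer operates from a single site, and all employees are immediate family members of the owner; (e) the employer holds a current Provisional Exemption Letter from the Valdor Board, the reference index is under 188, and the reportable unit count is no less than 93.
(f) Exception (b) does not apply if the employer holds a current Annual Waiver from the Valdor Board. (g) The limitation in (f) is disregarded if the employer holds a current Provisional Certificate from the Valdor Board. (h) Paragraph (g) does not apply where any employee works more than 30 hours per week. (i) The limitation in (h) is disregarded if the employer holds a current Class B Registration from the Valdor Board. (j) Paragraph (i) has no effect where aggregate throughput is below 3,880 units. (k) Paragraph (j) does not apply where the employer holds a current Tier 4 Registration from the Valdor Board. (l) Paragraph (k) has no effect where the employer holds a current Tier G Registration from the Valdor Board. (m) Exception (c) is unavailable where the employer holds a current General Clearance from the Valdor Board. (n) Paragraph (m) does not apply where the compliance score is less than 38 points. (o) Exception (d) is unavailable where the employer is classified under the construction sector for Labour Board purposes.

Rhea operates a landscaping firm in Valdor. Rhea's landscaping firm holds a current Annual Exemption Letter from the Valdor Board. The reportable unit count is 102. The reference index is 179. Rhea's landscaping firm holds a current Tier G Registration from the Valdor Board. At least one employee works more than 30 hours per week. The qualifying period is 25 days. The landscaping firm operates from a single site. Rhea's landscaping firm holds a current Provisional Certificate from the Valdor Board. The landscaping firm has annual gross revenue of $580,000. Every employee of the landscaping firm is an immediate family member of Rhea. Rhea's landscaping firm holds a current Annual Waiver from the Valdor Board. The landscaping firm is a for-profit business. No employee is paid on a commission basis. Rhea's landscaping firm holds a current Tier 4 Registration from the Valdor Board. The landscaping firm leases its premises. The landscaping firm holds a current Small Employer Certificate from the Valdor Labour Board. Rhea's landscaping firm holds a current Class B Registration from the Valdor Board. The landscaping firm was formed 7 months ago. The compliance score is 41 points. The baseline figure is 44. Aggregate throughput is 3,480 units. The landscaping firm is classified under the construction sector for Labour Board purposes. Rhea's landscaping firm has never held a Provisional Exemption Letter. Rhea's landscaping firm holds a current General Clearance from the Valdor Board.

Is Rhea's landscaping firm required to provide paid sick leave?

Exception (a) requires that the employer is organised as a non-profit; but the employer is for-profit, so (a) is unavailable.
Exception (b): the qualifying period is 25 days, less than the 30 days limit; a current Small Employer Certificate is held — every condition holds. However, paragraphs (f)–(l) must be considered: (f) is engaged — a current Annual Waiver is held. (g) operates (a current Provisional Certificate is held), but is displaced by (h): (h) is triggered — at least one employee exceeds 30 hours/week. (i) would limit (h) — a current Class B Registration is held — but (j) sets (i) aside: (j) operates against (i): aggregate throughput is 3,480 units, below the 3,880 units limit. (k) would limit (j) — a current Tier 4 Registration is held — but (l) sets (k) aside: (l) is triggered — a current Tier G Registration is held. So (b) is unavailable.
Exception (c)'s conditions are all satisfied: the business's age is 7 months, under the 10 months limit; the baseline figure is 44, less than the 45 limit; no employee is paid on commission. However, paragraphs (m)–(n) must be considered: (m) operates against (c): a current General Clearance is held. (n), which would lift (m), does not operate here — the compliance score is 41 points, not less than 38 points. (c) is therefore removed.
Exception (d) does not apply: annual gross revenue is $580,000, not under $458,000.
Exception (e) does not apply: the Provisional Exemption Letter is not current.
None of the exceptions is available; § 55 applies in full.

Yes — Rhea's landscaping firm must provide paid sick leave.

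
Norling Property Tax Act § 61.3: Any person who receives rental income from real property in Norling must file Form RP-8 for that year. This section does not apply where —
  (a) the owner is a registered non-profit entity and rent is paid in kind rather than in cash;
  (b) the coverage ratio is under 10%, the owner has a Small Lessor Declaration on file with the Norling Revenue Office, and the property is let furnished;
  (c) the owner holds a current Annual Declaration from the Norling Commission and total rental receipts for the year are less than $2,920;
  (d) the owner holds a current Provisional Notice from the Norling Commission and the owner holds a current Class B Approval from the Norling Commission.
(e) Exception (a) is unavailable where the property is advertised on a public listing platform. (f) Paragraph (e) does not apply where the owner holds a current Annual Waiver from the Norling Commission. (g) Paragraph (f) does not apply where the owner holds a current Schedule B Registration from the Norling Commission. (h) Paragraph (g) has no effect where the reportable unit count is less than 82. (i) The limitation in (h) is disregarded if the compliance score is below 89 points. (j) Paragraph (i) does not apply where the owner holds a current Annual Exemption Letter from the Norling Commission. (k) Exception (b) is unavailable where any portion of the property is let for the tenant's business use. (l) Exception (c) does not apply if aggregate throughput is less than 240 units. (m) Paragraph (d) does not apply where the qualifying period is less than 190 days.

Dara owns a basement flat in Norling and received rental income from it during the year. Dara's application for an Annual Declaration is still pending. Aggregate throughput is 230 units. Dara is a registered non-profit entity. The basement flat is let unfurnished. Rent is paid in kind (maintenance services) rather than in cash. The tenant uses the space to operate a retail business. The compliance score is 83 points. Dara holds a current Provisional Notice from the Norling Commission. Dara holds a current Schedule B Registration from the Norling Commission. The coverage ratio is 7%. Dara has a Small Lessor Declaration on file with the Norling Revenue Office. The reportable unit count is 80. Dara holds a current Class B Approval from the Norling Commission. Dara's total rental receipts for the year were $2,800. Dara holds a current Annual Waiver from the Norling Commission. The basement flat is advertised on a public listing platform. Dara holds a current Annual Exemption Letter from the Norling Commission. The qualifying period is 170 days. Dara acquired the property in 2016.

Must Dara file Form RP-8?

Exception (a): Dara is a registered non-profit; rent is paid in kind — every condition holds. Applying paragraphs (e)–(j): (e) applies (the property is publicly advertised), but is overridden by (f): (f) operates against (e): a current Annual Waiver is held. (g) applies (a current Schedule B Registration is held), but is itself disapplied by (h): (h) operates against (g): the reportable unit count is 80, less than the 82 limit. (i) applies (the compliance score is 83 points, below the 89 points limit), but is set aside by (j): (j) operates against (i): a current Annual Exemption Letter is held. (a) remains available.
Exception (b) does not apply: the property is let unfurnished.
Exception (c) fails — no current Annual Declaration is held.
All of (d)'s requirements are met (a current Provisional Notice is held; a current Class B Approval is held). But: (m) applies — the qualifying period is 170 days, less than the 190 days limit. So (d) is unavailable.

No — exception (a) applies; Dara is not required to file Form RP-8.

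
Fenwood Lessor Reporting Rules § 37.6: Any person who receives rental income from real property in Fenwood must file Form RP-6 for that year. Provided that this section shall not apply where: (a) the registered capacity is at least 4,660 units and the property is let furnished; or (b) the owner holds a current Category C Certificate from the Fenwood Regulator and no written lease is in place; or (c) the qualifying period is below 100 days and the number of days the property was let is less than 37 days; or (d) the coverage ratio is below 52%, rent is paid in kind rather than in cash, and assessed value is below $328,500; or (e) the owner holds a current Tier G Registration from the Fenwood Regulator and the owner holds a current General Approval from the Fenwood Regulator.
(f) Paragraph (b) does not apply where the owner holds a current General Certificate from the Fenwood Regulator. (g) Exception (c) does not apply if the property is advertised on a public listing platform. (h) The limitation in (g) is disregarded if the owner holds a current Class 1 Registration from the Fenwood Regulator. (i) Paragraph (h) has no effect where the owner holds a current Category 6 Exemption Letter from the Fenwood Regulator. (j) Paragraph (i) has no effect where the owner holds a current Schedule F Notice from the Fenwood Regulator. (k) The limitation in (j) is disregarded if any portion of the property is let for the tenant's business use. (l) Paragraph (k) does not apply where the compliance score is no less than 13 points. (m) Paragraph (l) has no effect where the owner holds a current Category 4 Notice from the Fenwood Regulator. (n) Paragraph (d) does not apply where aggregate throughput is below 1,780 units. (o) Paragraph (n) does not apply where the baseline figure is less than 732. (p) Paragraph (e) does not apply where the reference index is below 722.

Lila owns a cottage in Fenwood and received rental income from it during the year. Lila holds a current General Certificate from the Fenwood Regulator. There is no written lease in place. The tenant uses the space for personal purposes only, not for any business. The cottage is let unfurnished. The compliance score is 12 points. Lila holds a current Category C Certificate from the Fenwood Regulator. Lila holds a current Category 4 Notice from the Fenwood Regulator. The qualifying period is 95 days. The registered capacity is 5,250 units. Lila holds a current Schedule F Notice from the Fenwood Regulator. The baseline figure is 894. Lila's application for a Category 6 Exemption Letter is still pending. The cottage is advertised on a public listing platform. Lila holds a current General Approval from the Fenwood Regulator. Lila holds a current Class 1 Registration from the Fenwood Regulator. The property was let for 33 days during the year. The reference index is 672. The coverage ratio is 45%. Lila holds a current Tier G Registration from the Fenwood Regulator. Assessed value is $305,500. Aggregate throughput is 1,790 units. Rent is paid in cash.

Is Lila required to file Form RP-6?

Exception (a) requires that the property is let furnished; but the property is let unfurnished, so (a) is unavailable.
Exception (b)'s conditions are all satisfied: a current Category C Certificate is held; there is no written lease. But: (f) is triggered — a current General Certificate is held. So (b) is unavailable.
All of (c)'s requirements are met (the qualifying period is 95 days, below the 100 days limit; the number of days the property was let is 33 days, less than the 37 days limit). Considering the limiting provisions: (g) would limit (c) — the property is publicly advertised — but (h) sets (g) aside: (h) operates against (g): a current Class 1 Registration is held. (i), which would lift (h), is not engaged — no current Category 6 Exemption Letter is held. (c) remains available.
Exception (d) does not apply: rent is paid in cash.
Exception (e): a current Tier G Registration is held; a current General Approval is held — every condition holds. But applying paragraph (p): (p) operates against (e): the reference index is 672, below the 722 limit. Exception (e) does not apply.

No — exception (c) applies; Lila is not required to file Form RP-6.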